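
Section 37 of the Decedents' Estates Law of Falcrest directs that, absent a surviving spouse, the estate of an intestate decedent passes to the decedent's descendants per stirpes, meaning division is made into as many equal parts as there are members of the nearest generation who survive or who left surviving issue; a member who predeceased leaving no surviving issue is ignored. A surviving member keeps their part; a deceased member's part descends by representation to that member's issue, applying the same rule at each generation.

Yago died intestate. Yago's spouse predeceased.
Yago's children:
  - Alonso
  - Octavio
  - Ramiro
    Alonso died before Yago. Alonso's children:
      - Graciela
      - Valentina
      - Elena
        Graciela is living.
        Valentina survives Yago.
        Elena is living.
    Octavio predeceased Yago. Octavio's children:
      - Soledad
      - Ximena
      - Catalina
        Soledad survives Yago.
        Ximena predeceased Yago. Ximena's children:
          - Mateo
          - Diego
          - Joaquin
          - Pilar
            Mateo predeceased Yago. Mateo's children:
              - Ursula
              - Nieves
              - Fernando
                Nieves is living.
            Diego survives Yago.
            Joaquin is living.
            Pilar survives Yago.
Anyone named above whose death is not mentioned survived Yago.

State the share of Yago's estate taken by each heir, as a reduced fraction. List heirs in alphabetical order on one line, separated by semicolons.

There is no surviving spouse, so the entire estate passes to Yago's descendants per stirpes.
The estate is divided into 3 equal shares of 1/3 among Alonso, Octavio, Ramiro.
Alonso predeceased; the 1/3 allotted to Alonso's branch passes to Alonso's issue by representation.
The 1/3 is divided into 3 equal shares of 1/9 among Graciela, Valentina, Elena.
Graciela is living and takes 1/9.
Valentina is living and takes 1/9.
Elena is living and takes 1/9.
Octavio predeceased; the 1/3 allotted to Octavio's branch passes to Octavio's issue by representation.
The 1/3 is divided into 3 equal shares of 1/9 among Soledad, Ximena, Catalina.
Soledad is living and takes 1/9.
Ximena predeceased; the 1/9 allotted to Ximena's branch passes to Ximena's issue by representation.
The 1/9 is divided into 4 equal shares of 1/36 among Mateo, Diego, Joaquin, Pilar.
Mateo predeceased; the 1/36 allotted to Mateo's branch passes to Mateo's issue by representation.
The 1/36 is divided into 3 equal shares of 1/108 among Ursula, Nieves, Fernando.
Ursula is living and takes 1/108.
Nieves is living and takes 1/108.
Fernando is living and takes 1/108.
Diego is living and takes 1/36.
Joaquin is living and takes 1/36.
Pilar is living and takes 1/36.
Catalina is living and takes 1/9.
Ramiro is living and takes 1/3.

Catalina 1/9; Diego 1/36; Elena 1/9; Fernando 1/108; Graciela 1/9; Joaquin 1/36; Nieves 1/108; Pilar 1/36; Ramiro 1/3; Soledad 1/9; Ursula 1/108; Valentina 1/9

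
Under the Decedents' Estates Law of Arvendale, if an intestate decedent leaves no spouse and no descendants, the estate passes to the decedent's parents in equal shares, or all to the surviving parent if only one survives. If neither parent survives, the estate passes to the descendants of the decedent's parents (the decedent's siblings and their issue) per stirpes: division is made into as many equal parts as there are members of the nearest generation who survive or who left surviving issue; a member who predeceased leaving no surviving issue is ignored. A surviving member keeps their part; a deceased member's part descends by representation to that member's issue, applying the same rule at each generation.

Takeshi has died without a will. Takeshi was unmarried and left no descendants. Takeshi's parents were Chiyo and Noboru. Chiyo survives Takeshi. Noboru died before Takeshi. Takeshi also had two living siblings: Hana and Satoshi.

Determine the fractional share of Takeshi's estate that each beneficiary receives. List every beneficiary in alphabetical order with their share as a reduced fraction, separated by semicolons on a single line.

Only one parent, Chiyo, survives, so Chiyo takes the entire estate. The siblings take nothing because a surviving parent has priority.

Chiyo 1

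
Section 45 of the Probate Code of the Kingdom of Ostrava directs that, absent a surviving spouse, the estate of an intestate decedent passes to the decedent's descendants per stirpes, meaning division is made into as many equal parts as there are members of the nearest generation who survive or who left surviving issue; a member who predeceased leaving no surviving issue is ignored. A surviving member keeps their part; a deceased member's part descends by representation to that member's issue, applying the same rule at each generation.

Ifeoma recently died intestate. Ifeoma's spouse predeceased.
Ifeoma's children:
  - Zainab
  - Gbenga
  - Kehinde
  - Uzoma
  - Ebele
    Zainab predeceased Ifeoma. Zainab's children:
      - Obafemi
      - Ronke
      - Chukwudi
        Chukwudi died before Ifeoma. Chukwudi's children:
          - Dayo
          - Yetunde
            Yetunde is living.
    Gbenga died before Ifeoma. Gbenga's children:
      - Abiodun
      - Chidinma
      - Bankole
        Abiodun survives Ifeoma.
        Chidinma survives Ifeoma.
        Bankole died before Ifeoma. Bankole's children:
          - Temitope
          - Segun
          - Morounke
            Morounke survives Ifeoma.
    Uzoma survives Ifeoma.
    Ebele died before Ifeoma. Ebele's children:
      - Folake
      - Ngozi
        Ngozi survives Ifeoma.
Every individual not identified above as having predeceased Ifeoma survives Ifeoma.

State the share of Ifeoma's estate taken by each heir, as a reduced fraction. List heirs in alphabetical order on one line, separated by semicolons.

Abiodun 1/15; Chidinma 1/15; Dayo 1/30; Folake 1/10; Kehinde 1/5; Morounke 1/45; Ngozi 1/10; Obafemi 1/15; Ronke 1/15; Segun 1/45; Temitope 1/45; Uzoma 1/5; Yetunde 1/30

There is no surviving spouse, so the entire estate passes to Ifeoma's descendants per stirpes.
The estate is divided into 5 equal shares of 1/5 among Zainab, Gbenga, Kehinde, Uzoma, Ebele.
Zainab predeceased; the 1/5 allotted to Zainab's branch passes to Zainab's issue by representation.
The 1/5 is divided into 3 equal shares of 1/15 among Obafemi, Ronke, Chukwudi.
Obafemi is living and takes 1/15.
Ronke is living and takes 1/15.
Chukwudi predeceased; the 1/15 allotted to Chukwudi's branch passes to Chukwudi's issue by representation.
The 1/15 is divided into 2 equal shares of 1/30 among Dayo, Yetunde.
Dayo is living and takes 1/30.
Yetunde is living and takes 1/30.
Gbenga predeceased; the 1/5 allotted to Gbenga's branch passes to Gbenga's issue by representation.
The 1/5 is divided into 3 equal shares of 1/15 among Abiodun, Chidinma, Bankole.
Abiodun is living and takes 1/15.
Chidinma is living and takes 1/15.
Bankole predeceased; the 1/15 allotted to Bankole's branch passes to Bankole's issue by representation.
The 1/15 is divided into 3 equal shares of 1/45 among Temitope, Segun, Morounke.
Temitope is living and takes 1/45.
Segun is living and takes 1/45.
Morounke is living and takes 1/45.
Kehinde is living and takes 1/5.
Uzoma is living and takes 1/5.
Ebele predeceased; the 1/5 allotted to Ebele's branch passes to Ebele's issue by representation.
The 1/5 is divided into 2 equal shares of 1/10 among Folake, Ngozi.
Folake is living and takes 1/10.
Ngozi is living and takes 1/10.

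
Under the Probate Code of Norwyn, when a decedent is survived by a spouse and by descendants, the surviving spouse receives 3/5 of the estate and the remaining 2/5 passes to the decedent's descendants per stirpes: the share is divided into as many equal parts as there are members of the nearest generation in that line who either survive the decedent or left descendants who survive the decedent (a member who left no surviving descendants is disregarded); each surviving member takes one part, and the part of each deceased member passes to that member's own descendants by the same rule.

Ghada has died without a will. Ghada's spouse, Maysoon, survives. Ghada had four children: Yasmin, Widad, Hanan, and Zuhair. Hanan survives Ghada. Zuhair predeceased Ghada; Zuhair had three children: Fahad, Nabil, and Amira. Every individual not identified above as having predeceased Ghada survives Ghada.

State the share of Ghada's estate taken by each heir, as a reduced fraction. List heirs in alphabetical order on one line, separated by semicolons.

Maysoon, as surviving spouse, takes 3/5.
The remaining 2/5 passes to Ghada's descendants per stirpes.
The 2/5 is divided into 4 equal shares of 1/10 among Yasmin, Widad, Hanan, Zuhair.
Yasmin is living and takes 1/10.
Widad is living and takes 1/10.
Hanan is living and takes 1/10.
Zuhair predeceased; the 1/10 allotted to Zuhair's branch passes to Zuhair's issue by representation.
The 1/10 is divided into 3 equal shares of 1/30 among Fahad, Nabil, Amira.
Fahad is living and takes 1/30.
Nabil is living and takes 1/30.
Amira is living and takes 1/30.

Amira 1/30; Fahad 1/30; Hanan 1/10; Maysoon 3/5; Nabil 1/30; Widad 1/10; Yasmin 1/10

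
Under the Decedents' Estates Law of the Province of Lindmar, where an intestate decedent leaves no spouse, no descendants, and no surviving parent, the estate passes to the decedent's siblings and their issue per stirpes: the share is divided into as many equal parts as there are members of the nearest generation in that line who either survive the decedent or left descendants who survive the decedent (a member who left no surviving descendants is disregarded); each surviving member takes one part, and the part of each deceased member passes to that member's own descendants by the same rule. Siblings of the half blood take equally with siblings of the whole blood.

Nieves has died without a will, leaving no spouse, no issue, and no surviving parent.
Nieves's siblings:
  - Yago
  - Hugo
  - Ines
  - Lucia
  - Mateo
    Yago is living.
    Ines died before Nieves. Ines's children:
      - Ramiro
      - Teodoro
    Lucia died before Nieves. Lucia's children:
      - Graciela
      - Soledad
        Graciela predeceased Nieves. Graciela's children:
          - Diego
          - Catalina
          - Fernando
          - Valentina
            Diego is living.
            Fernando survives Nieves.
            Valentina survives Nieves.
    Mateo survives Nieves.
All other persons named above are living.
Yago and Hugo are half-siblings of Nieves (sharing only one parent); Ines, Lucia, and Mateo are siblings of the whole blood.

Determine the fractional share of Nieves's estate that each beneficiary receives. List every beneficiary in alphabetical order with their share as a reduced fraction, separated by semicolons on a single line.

No spouse, descendants, or parent survives, so the estate passes to Nieves's siblings per stirpes.
Half-blood and whole-blood siblings take equally under the stated rule.
The estate is divided into 5 equal shares of 1/5 among Yago, Hugo, Ines, Lucia, Mateo.
Yago is living and takes 1/5.
Hugo is living and takes 1/5.
Ines predeceased; the 1/5 allotted to Ines's branch passes to Ines's issue by representation.
The 1/5 is divided into 2 equal shares of 1/10 among Ramiro, Teodoro.
Ramiro is living and takes 1/10.
Teodoro is living and takes 1/10.
Lucia predeceased; the 1/5 allotted to Lucia's branch passes to Lucia's issue by representation.
The 1/5 is divided into 2 equal shares of 1/10 among Graciela, Soledad.
Graciela predeceased; the 1/10 allotted to Graciela's branch passes to Graciela's issue by representation.
The 1/10 is divided into 4 equal shares of 1/40 among Diego, Catalina, Fernando, Valentina.
Diego is living and takes 1/40.
Catalina is living and takes 1/40.
Fernando is living and takes 1/40.
Valentina is living and takes 1/40.
Soledad is living and takes 1/10.
Mateo is living and takes 1/5.

Catalina 1/40; Diego 1/40; Fernando 1/40; Hugo 1/5; Mateo 1/5; Ramiro 1/10; Soledad 1/10; Teodoro 1/10; Valentina 1/40; Yago 1/5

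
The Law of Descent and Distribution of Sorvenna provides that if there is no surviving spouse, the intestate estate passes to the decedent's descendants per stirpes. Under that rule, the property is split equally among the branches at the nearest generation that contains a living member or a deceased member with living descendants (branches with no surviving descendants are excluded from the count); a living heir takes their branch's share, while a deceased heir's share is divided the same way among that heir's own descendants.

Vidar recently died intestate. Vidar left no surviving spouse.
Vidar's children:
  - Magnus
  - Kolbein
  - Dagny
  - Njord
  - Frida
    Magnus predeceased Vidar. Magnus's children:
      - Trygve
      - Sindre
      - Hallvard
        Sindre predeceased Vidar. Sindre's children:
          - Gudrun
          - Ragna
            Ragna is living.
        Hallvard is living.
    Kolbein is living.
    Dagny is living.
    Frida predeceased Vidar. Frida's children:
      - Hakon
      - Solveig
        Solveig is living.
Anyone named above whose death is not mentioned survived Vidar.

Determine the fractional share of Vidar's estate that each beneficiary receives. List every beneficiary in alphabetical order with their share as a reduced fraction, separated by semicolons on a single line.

Dagny 1/5; Gudrun 1/30; Hakon 1/10; Hallvard 1/15; Kolbein 1/5; Njord 1/5; Ragna 1/30; Solveig 1/10; Trygve 1/15

There is no surviving spouse, so the entire estate passes to Vidar's descendants per stirpes.
The estate is divided into 5 equal shares of 1/5 among Magnus, Kolbein, Dagny, Njord, Frida.
Magnus predeceased; the 1/5 allotted to Magnus's branch passes to Magnus's issue by representation.
The 1/5 is divided into 3 equal shares of 1/15 among Trygve, Sindre, Hallvard.
Trygve is living and takes 1/15.
Sindre predeceased; the 1/15 allotted to Sindre's branch passes to Sindre's issue by representation.
The 1/15 is divided into 2 equal shares of 1/30 among Gudrun, Ragna.
Gudrun is living and takes 1/30.
Ragna is living and takes 1/30.
Hallvard is living and takes 1/15.
Kolbein is living and takes 1/5.
Dagny is living and takes 1/5.
Njord is living and takes 1/5.
Frida predeceased; the 1/5 allotted to Frida's branch passes to Frida's issue by representation.
The 1/5 is divided into 2 equal shares of 1/10 among Hakon, Solveig.
Hakon is living and takes 1/10.
Solveig is living and takes 1/10.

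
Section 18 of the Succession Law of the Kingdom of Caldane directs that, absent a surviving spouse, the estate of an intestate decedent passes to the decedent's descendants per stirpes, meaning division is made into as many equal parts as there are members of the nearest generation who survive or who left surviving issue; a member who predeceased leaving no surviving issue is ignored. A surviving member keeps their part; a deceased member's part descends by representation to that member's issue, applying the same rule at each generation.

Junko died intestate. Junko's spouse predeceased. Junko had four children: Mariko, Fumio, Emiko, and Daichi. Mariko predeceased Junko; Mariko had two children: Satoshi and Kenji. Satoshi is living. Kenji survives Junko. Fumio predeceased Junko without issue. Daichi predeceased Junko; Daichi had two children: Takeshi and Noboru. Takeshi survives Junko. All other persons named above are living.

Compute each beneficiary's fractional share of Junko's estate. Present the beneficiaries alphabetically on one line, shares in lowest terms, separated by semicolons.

Emiko 1/3; Kenji 1/6; Noboru 1/6; Satoshi 1/6; Takeshi 1/6

There is no surviving spouse, so the entire estate passes to Junko's descendants per stirpes.
Fumio left no surviving issue, so that branch lapses and is disregarded.
The estate is divided into 3 equal shares of 1/3 among Mariko, Emiko, Daichi.
Mariko predeceased; the 1/3 allotted to Mariko's branch passes to Mariko's issue by representation.
The 1/3 is divided into 2 equal shares of 1/6 among Satoshi, Kenji.
Satoshi is living and takes 1/6.
Kenji is living and takes 1/6.
Emiko is living and takes 1/3.
Daichi predeceased; the 1/3 allotted to Daichi's branch passes to Daichi's issue by representation.
The 1/3 is divided into 2 equal shares of 1/6 among Takeshi, Noboru.
Takeshi is living and takes 1/6.
Noboru is living and takes 1/6.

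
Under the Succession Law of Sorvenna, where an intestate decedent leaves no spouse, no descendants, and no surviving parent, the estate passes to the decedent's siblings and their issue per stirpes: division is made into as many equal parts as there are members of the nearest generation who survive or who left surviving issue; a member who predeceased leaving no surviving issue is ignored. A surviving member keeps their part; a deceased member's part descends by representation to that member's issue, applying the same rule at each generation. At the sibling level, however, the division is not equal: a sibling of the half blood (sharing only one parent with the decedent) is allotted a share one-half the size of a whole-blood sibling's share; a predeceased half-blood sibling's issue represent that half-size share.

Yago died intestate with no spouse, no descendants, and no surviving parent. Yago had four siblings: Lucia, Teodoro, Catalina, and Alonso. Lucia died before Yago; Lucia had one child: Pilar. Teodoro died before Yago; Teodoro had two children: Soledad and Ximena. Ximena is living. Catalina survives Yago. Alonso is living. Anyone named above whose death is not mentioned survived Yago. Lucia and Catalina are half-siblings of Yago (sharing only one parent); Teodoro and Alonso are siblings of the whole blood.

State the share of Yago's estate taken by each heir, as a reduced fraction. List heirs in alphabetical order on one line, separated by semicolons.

Alonso 1/3; Catalina 1/6; Pilar 1/6; Soledad 1/6; Ximena 1/6

No spouse, descendants, or parent survives, so the estate passes to Yago's siblings per stirpes.
Half-blood siblings count for one-half the weight of whole-blood siblings at the initial division.
Dividing 1 in proportion to weights (total weight 3): Lucia (weight 1/2) → 1/6; Teodoro (weight 1) → 1/3; Catalina (weight 1/2) → 1/6; Alonso (weight 1) → 1/3.
Lucia predeceased; the 1/6 allotted to Lucia's branch passes to Lucia's issue by representation.
Pilar is the sole taker at this level and receives the full 1/6.
Teodoro predeceased; the 1/3 allotted to Teodoro's branch passes to Teodoro's issue by representation.
The 1/3 is divided into 2 equal shares of 1/6 among Soledad, Ximena.
Soledad is living and takes 1/6.
Ximena is living and takes 1/6.
Catalina is living and takes 1/6.
Alonso is living and takes 1/3.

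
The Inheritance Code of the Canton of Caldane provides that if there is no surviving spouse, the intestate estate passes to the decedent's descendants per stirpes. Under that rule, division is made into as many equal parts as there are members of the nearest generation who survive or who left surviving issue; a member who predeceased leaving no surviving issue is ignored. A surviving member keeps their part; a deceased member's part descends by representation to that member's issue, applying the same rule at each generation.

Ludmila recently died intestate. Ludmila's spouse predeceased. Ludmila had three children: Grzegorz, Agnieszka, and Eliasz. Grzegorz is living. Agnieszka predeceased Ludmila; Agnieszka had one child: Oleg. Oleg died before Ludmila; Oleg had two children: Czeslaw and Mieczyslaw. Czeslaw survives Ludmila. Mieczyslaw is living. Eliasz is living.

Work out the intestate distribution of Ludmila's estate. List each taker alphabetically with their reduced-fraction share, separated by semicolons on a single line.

Czeslaw 1/6; Eliasz 1/3; Grzegorz 1/3; Mieczyslaw 1/6

There is no surviving spouse, so the entire estate passes to Ludmila's descendants per stirpes.
The estate is divided into 3 equal shares of 1/3 among Grzegorz, Agnieszka, Eliasz.
Grzegorz is living and takes 1/3.
Agnieszka predeceased; the 1/3 allotted to Agnieszka's branch passes to Agnieszka's issue by representation.
Oleg's line is the sole branch at this level, so the full 1/3 passes to Oleg's issue by representation.
The 1/3 is divided into 2 equal shares of 1/6 among Czeslaw, Mieczyslaw.
Czeslaw is living and takes 1/6.
Mieczyslaw is living and takes 1/6.
Eliasz is living and takes 1/3.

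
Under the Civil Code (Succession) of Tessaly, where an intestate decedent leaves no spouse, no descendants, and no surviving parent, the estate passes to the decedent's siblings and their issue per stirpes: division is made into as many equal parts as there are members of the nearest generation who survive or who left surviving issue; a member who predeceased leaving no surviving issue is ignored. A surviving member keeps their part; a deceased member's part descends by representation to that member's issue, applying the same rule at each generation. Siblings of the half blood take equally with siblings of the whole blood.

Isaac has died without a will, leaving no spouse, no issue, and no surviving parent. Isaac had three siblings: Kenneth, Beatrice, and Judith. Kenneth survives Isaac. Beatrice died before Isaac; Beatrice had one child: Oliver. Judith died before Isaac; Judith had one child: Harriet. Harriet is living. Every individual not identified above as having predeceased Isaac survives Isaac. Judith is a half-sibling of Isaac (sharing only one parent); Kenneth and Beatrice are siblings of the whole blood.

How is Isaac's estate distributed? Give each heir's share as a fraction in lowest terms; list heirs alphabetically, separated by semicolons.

Harriet 1/3; Kenneth 1/3; Oliver 1/3

No spouse, descendants, or parent survives, so the estate passes to Isaac's siblings per stirpes.
Half-blood and whole-blood siblings take equally under the stated rule.
The estate is divided into 3 equal shares of 1/3 among Kenneth, Beatrice, Judith.
Kenneth is living and takes 1/3.
Beatrice predeceased; the 1/3 allotted to Beatrice's branch passes to Beatrice's issue by representation.
Oliver is the sole taker at this level and receives the full 1/3.
Judith predeceased; the 1/3 allotted to Judith's branch passes to Judith's issue by representation.
Harriet is the sole taker at this level and receives the full 1/3.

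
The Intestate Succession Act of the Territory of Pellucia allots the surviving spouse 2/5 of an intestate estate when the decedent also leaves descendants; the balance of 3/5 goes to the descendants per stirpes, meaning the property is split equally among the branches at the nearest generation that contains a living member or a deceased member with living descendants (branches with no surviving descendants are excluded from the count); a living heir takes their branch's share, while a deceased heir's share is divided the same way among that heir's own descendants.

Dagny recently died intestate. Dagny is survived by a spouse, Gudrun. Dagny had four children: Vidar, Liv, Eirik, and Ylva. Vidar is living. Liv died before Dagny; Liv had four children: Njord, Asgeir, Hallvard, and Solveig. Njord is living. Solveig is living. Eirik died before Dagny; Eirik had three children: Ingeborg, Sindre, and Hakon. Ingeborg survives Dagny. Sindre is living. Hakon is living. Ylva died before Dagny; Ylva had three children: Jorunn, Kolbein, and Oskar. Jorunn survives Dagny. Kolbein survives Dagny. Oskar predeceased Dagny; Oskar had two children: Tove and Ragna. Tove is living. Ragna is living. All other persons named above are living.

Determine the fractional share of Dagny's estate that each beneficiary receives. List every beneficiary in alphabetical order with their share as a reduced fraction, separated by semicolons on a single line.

Asgeir 3/80; Gudrun 2/5; Hakon 1/20; Hallvard 3/80; Ingeborg 1/20; Jorunn 1/20; Kolbein 1/20; Njord 3/80; Ragna 1/40; Sindre 1/20; Solveig 3/80; Tove 1/40; Vidar 3/20

Gudrun, as surviving spouse, takes 2/5.
The remaining 3/5 passes to Dagny's descendants per stirpes.
The 3/5 is divided into 4 equal shares of 3/20 among Vidar, Liv, Eirik, Ylva.
Vidar is living and takes 3/20.
Liv predeceased; the 3/20 allotted to Liv's branch passes to Liv's issue by representation.
The 3/20 is divided into 4 equal shares of 3/80 among Njord, Asgeir, Hallvard, Solveig.
Njord is living and takes 3/80.
Asgeir is living and takes 3/80.
Hallvard is living and takes 3/80.
Solveig is living and takes 3/80.
Eirik predeceased; the 3/20 allotted to Eirik's branch passes to Eirik's issue by representation.
The 3/20 is divided into 3 equal shares of 1/20 among Ingeborg, Sindre, Hakon.
Ingeborg is living and takes 1/20.
Sindre is living and takes 1/20.
Hakon is living and takes 1/20.
Ylva predeceased; the 3/20 allotted to Ylva's branch passes to Ylva's issue by representation.
The 3/20 is divided into 3 equal shares of 1/20 among Jorunn, Kolbein, Oskar.
Jorunn is living and takes 1/20.
Kolbein is living and takes 1/20.
Oskar predeceased; the 1/20 allotted to Oskar's branch passes to Oskar's issue by representation.
The 1/20 is divided into 2 equal shares of 1/40 among Tove, Ragna.
Tove is living and takes 1/40.
Ragna is living and takes 1/40.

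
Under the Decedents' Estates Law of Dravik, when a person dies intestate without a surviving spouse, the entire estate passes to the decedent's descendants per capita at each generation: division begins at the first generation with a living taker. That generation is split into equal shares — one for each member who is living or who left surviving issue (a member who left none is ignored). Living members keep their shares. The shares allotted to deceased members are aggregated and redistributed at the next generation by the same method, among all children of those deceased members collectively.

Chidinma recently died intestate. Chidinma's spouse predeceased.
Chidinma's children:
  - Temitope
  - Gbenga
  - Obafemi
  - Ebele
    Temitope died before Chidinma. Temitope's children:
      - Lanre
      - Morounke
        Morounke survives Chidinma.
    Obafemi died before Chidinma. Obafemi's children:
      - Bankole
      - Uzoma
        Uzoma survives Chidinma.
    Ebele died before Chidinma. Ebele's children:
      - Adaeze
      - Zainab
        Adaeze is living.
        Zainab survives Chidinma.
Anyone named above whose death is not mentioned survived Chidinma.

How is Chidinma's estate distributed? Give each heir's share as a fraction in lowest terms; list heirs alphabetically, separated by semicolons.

Adaeze 1/8; Bankole 1/8; Gbenga 1/4; Lanre 1/8; Morounke 1/8; Uzoma 1/8; Zainab 1/8

There is no surviving spouse, so the entire estate passes to Chidinma's descendants per capita at each generation.
At generation 1 (Temitope, Gbenga, Obafemi, Ebele) there are 4 shares of (1)/4 = 1/4 each.
Living: Gbenga — each takes 1/4.
Deceased: Temitope, Obafemi, and Ebele. Their combined 3/4 is pooled and carried to generation 2.
At generation 2 (Lanre, Morounke, Bankole, Uzoma, Adaeze, Zainab) there are 6 shares of (3/4)/6 = 1/8 each.
Living: Lanre, Morounke, Bankole, Uzoma, Adaeze, and Zainab — each takes 1/8.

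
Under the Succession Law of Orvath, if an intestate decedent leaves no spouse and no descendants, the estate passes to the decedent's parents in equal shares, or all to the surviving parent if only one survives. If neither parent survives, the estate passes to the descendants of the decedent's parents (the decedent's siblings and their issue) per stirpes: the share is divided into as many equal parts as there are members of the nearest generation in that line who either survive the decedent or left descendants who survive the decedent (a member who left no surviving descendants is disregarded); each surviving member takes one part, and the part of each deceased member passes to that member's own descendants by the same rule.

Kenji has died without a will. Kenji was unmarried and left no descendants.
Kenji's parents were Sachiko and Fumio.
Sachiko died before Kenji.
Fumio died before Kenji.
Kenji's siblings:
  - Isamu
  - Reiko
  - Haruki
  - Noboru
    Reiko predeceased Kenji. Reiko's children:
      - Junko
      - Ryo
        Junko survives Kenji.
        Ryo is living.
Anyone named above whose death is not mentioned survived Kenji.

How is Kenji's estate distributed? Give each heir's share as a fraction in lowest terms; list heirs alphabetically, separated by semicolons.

Neither parent survives and there are no descendants, so the estate passes to Kenji's siblings and their issue per stirpes.
The estate is divided into 4 equal shares of 1/4 among Isamu, Reiko, Haruki, Noboru.
Isamu is living and takes 1/4.
Reiko predeceased; the 1/4 allotted to Reiko's branch passes to Reiko's issue by representation.
The 1/4 is divided into 2 equal shares of 1/8 among Junko, Ryo.
Junko is living and takes 1/8.
Ryo is living and takes 1/8.
Haruki is living and takes 1/4.
Noboru is living and takes 1/4.

Haruki 1/4; Isamu 1/4; Junko 1/8; Noboru 1/4; Ryo 1/8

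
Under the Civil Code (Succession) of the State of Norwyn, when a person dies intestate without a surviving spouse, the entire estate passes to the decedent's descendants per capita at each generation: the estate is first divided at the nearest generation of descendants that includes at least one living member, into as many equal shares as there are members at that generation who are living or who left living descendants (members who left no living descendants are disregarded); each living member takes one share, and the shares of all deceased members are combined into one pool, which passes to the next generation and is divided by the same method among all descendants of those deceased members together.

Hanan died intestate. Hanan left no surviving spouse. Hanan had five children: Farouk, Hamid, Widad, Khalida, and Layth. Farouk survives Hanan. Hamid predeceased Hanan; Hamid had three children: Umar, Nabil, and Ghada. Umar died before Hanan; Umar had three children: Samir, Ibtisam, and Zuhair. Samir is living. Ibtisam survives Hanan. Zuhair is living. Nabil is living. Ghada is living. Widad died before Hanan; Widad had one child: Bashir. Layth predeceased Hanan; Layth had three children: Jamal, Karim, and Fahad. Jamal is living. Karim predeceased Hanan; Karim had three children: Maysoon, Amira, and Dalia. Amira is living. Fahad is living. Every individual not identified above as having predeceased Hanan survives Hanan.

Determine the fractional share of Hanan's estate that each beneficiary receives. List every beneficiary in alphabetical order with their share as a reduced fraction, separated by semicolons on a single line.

Amira 1/35; Bashir 3/35; Dalia 1/35; Fahad 3/35; Farouk 1/5; Ghada 3/35; Ibtisam 1/35; Jamal 3/35; Khalida 1/5; Maysoon 1/35; Nabil 3/35; Samir 1/35; Zuhair 1/35

There is no surviving spouse, so the entire estate passes to Hanan's descendants per capita at each generation.
At generation 1 (Farouk, Hamid, Widad, Khalida, Layth) there are 5 shares of (1)/5 = 1/5 each.
Living: Farouk and Khalida — each takes 1/5.
Deceased: Hamid, Widad, and Layth. Their combined 3/5 is pooled and carried to generation 2.
At generation 2 (Umar, Nabil, Ghada, Bashir, Jamal, Karim, Fahad) there are 7 shares of (3/5)/7 = 3/35 each.
Living: Nabil, Ghada, Bashir, Jamal, and Fahad — each takes 3/35.
Deceased: Umar and Karim. Their combined 6/35 is pooled and carried to generation 3.
At generation 3 (Samir, Ibtisam, Zuhair, Maysoon, Amira, Dalia) there are 6 shares of (6/35)/6 = 1/35 each.
Living: Samir, Ibtisam, Zuhair, Maysoon, Amira, and Dalia — each takes 1/35.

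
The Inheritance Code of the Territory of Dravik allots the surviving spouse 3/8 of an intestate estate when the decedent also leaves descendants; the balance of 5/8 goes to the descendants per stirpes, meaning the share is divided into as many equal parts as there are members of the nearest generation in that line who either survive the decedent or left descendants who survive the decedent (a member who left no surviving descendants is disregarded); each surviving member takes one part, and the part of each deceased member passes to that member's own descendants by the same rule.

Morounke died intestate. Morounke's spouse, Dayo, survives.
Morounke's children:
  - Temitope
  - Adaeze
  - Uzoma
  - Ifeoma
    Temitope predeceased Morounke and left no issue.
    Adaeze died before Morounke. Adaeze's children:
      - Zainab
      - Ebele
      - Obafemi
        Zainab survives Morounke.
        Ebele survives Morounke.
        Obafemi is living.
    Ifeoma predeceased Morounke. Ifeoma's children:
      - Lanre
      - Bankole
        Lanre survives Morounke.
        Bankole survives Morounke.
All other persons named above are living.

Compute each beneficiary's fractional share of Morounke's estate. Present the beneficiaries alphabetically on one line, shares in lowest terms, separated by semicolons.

Bankole 5/48; Dayo 3/8; Ebele 5/72; Lanre 5/48; Obafemi 5/72; Uzoma 5/24; Zainab 5/72

Dayo, as surviving spouse, takes 3/8.
The remaining 5/8 passes to Morounke's descendants per stirpes.
Temitope left no surviving issue, so that branch lapses and is disregarded.
The 5/8 is divided into 3 equal shares of 5/24 among Adaeze, Uzoma, Ifeoma.
Adaeze predeceased; the 5/24 allotted to Adaeze's branch passes to Adaeze's issue by representation.
The 5/24 is divided into 3 equal shares of 5/72 among Zainab, Ebele, Obafemi.
Zainab is living and takes 5/72.
Ebele is living and takes 5/72.
Obafemi is living and takes 5/72.
Uzoma is living and takes 5/24.
Ifeoma predeceased; the 5/24 allotted to Ifeoma's branch passes to Ifeoma's issue by representation.
The 5/24 is divided into 2 equal shares of 5/48 among Lanre, Bankole.
Lanre is living and takes 5/48.
Bankole is living and takes 5/48.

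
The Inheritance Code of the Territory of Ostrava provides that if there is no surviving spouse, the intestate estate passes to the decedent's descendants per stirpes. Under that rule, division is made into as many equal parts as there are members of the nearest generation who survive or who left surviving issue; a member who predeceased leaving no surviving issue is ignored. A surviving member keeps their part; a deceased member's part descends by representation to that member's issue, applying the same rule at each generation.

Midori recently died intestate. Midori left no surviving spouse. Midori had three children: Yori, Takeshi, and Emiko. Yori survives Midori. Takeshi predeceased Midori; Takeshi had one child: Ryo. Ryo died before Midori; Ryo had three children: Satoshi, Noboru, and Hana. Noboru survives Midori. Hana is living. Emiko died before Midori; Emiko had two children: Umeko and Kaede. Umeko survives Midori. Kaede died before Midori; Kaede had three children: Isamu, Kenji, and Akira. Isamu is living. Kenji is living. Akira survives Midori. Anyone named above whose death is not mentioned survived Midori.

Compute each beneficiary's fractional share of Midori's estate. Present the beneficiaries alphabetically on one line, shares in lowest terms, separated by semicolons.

There is no surviving spouse, so the entire estate passes to Midori's descendants per stirpes.
The estate is divided into 3 equal shares of 1/3 among Yori, Takeshi, Emiko.
Yori is living and takes 1/3.
Takeshi predeceased; the 1/3 allotted to Takeshi's branch passes to Takeshi's issue by representation.
Ryo's line is the sole branch at this level, so the full 1/3 passes to Ryo's issue by representation.
The 1/3 is divided into 3 equal shares of 1/9 among Satoshi, Noboru, Hana.
Satoshi is living and takes 1/9.
Noboru is living and takes 1/9.
Hana is living and takes 1/9.
Emiko predeceased; the 1/3 allotted to Emiko's branch passes to Emiko's issue by representation.
The 1/3 is divided into 2 equal shares of 1/6 among Umeko, Kaede.
Umeko is living and takes 1/6.
Kaede predeceased; the 1/6 allotted to Kaede's branch passes to Kaede's issue by representation.
The 1/6 is divided into 3 equal shares of 1/18 among Isamu, Kenji, Akira.
Isamu is living and takes 1/18.
Kenji is living and takes 1/18.
Akira is living and takes 1/18.

Akira 1/18; Hana 1/9; Isamu 1/18; Kenji 1/18; Noboru 1/9; Satoshi 1/9; Umeko 1/6; Yori 1/3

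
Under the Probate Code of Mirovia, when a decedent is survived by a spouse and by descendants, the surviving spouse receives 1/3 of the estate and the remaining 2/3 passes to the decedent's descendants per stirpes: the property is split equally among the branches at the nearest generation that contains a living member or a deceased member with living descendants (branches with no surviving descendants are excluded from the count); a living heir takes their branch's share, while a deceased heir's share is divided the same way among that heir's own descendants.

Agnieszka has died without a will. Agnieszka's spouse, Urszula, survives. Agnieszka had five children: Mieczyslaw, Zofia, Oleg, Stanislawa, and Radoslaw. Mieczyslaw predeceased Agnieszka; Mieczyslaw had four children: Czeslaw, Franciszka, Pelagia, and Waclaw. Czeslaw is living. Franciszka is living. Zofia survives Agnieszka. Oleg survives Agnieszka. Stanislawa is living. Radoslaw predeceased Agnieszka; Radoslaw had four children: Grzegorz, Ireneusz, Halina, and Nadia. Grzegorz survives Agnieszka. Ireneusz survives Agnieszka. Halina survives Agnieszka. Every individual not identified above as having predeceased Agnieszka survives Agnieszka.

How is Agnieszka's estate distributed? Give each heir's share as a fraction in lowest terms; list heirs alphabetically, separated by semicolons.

Czeslaw 1/30; Franciszka 1/30; Grzegorz 1/30; Halina 1/30; Ireneusz 1/30; Nadia 1/30; Oleg 2/15; Pelagia 1/30; Stanislawa 2/15; Urszula 1/3; Waclaw 1/30; Zofia 2/15

Urszula, as surviving spouse, takes 1/3.
The remaining 2/3 passes to Agnieszka's descendants per stirpes.
The 2/3 is divided into 5 equal shares of 2/15 among Mieczyslaw, Zofia, Oleg, Stanislawa, Radoslaw.
Mieczyslaw predeceased; the 2/15 allotted to Mieczyslaw's branch passes to Mieczyslaw's issue by representation.
The 2/15 is divided into 4 equal shares of 1/30 among Czeslaw, Franciszka, Pelagia, Waclaw.
Czeslaw is living and takes 1/30.
Franciszka is living and takes 1/30.
Pelagia is living and takes 1/30.
Waclaw is living and takes 1/30.
Zofia is living and takes 2/15.
Oleg is living and takes 2/15.
Stanislawa is living and takes 2/15.
Radoslaw predeceased; the 2/15 allotted to Radoslaw's branch passes to Radoslaw's issue by representation.
The 2/15 is divided into 4 equal shares of 1/30 among Grzegorz, Ireneusz, Halina, Nadia.
Grzegorz is living and takes 1/30.
Ireneusz is living and takes 1/30.
Halina is living and takes 1/30.
Nadia is living and takes 1/30.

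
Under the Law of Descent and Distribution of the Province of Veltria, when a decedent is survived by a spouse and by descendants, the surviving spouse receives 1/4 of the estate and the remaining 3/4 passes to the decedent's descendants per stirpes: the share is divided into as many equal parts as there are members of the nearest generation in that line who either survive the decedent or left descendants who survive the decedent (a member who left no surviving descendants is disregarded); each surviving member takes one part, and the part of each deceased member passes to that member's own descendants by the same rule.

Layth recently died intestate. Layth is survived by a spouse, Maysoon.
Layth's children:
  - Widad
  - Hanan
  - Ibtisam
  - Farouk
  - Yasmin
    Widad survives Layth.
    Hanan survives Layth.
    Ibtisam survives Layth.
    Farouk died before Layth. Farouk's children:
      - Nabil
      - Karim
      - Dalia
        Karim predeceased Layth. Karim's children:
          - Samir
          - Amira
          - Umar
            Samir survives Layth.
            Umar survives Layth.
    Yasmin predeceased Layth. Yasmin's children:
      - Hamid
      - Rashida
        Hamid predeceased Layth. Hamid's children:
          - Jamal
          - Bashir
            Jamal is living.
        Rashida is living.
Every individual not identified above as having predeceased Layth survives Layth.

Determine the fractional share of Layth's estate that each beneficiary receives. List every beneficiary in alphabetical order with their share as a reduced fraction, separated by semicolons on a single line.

Maysoon, as surviving spouse, takes 1/4.
The remaining 3/4 passes to Layth's descendants per stirpes.
The 3/4 is divided into 5 equal shares of 3/20 among Widad, Hanan, Ibtisam, Farouk, Yasmin.
Widad is living and takes 3/20.
Hanan is living and takes 3/20.
Ibtisam is living and takes 3/20.
Farouk predeceased; the 3/20 allotted to Farouk's branch passes to Farouk's issue by representation.
The 3/20 is divided into 3 equal shares of 1/20 among Nabil, Karim, Dalia.
Nabil is living and takes 1/20.
Karim predeceased; the 1/20 allotted to Karim's branch passes to Karim's issue by representation.
The 1/20 is divided into 3 equal shares of 1/60 among Samir, Amira, Umar.
Samir is living and takes 1/60.
Amira is living and takes 1/60.
Umar is living and takes 1/60.
Dalia is living and takes 1/20.
Yasmin predeceased; the 3/20 allotted to Yasmin's branch passes to Yasmin's issue by representation.
The 3/20 is divided into 2 equal shares of 3/40 among Hamid, Rashida.
Hamid predeceased; the 3/40 allotted to Hamid's branch passes to Hamid's issue by representation.
The 3/40 is divided into 2 equal shares of 3/80 among Jamal, Bashir.
Jamal is living and takes 3/80.
Bashir is living and takes 3/80.
Rashida is living and takes 3/40.

Amira 1/60; Bashir 3/80; Dalia 1/20; Hanan 3/20; Ibtisam 3/20; Jamal 3/80; Maysoon 1/4; Nabil 1/20; Rashida 3/40; Samir 1/60; Umar 1/60; Widad 3/20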